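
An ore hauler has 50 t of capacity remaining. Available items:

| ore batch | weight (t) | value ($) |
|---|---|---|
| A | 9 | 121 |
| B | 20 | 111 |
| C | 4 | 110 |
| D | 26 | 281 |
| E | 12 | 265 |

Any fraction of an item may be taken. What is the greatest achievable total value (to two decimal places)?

Greedy by value/weight ratio, highest first.
Order: C (110/4=27.50) > E (265/12=22.08) > A (121/9=13.44) > D (281/26=10.81) > B (111/20=5.55)
Fill: take C (4 @ 110) → take E (12 @ 265) → take A (9 @ 121) → take 25/26 of D → 270.19; 50/50 used.
Total value = 766.19

766.19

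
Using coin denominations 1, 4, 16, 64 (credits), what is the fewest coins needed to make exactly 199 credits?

7

Use the largest denomination that fits, subtract, and repeat.
199 − 3×64→7 − 1×4→3 − 3×1→0
Total coins = 3 + 1 + 3 = 7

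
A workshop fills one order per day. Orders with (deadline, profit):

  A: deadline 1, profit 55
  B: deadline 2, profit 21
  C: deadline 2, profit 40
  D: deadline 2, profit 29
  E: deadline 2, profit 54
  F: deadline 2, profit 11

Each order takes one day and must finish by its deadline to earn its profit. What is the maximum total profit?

109

Take jobs in profit order; each goes to the latest open slot no later than its deadline.
By profit: A(d1,55), E(d2,54), C(d2,40), D(d2,29), B(d2,21), F(d2,11)
A→slot 1; E→slot 2; C skipped; D skipped; B skipped; F skipped.
Profit = 55 + 54 = 109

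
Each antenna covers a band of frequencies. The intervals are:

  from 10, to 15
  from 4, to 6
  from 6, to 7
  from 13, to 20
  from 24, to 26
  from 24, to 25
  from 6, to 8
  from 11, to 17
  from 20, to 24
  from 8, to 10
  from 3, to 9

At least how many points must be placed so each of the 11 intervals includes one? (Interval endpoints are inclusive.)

Process intervals by earliest right end; each time one isn't hit yet, stab at its right endpoint.
By right end: [4,6]  [6,7]  [6,8]  [3,9]  [8,10]  [10,15]  [11,17]  [13,20]  [20,24]  [24,25]  [24,26]
[4,6] uncovered → point at 6; [8,10] uncovered → point at 10; [11,17] uncovered → point at 17; [20,24] uncovered → point at 24.
Points: 6, 10, 17, 24 (4 total).

4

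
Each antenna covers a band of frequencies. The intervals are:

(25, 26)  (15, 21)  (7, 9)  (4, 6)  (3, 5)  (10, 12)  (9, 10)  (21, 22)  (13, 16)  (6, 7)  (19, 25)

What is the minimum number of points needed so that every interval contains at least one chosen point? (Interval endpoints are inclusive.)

6

Sorted: [3,5] [4,6] [6,7] [7,9] [9,10] [10,12] [13,16] [15,21] [21,22] [19,25] [25,26]
{[3,5],[4,6]} hit by 5; {[6,7],[7,9]} hit by 7; {[9,10],[10,12]} hit by 10; {[13,16],[15,21]} hit by 16; {[21,22],[19,25]} hit by 22; {[25,26]} hit by 26.
Points: 5, 7, 10, 16, 22, 26 (6 total).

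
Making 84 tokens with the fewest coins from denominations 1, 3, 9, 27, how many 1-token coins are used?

84 − 3×27→3 − 1×3→0
Count of 1: 0

0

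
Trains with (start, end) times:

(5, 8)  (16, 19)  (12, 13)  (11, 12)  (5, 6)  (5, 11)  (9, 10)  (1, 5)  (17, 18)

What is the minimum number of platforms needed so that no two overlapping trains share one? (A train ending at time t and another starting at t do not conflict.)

3

Count concurrent intervals with a sweep; the peak is the room count.
starts: [1, 5, 5, 5, 9, 11, 12, 16, 17]
ends:   [5, 6, 8, 10, 11, 12, 13, 18, 19]
s1→1 e5→0 s5→1 s5→2 s5→3  — peak 3.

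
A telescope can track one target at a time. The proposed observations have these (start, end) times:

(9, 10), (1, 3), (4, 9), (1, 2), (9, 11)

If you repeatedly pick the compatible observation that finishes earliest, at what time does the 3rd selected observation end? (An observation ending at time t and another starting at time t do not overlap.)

10

By end time: (1,2), (1,3), (4,9), (9,10), (9,11).
Pick (1,2); next start ≥ 2 → (4,9); next start ≥ 9 → (9,10).
Selected: (1,2) (4,9) (9,10)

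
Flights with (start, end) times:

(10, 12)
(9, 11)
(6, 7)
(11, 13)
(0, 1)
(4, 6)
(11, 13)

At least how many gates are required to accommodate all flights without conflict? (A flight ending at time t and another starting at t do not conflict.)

Events (time:±→running): 0:+→1 1:-→0 4:+→1 6:-→0 6:+→1 7:-→0 9:+→1 10:+→2 11:-→1 11:+→2 11:+→3 … peak 3.

3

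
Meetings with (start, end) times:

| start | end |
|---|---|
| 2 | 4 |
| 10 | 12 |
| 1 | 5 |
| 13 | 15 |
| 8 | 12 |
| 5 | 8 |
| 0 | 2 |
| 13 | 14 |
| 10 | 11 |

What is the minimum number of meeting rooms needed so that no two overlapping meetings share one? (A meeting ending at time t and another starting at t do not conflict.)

The answer is the maximum number of intervals overlapping at any instant.
starts: [0, 1, 2, 5, 8, 10, 10, 13, 13]
ends:   [2, 4, 5, 8, 11, 12, 12, 14, 15]
s0→1 s1→2 e2→1 s2→2 e4→1 e5→0 s5→1 e8→0 s8→1 s10→2 s10→3  — peak 3.

3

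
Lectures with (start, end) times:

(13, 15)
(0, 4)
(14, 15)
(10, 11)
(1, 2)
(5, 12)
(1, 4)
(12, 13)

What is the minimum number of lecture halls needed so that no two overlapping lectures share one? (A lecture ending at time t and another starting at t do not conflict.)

starts: [0, 1, 1, 5, 10, 12, 13, 14]
ends:   [2, 4, 4, 11, 12, 13, 15, 15]
s0→1 s1→2 s1→3  — peak 3.

3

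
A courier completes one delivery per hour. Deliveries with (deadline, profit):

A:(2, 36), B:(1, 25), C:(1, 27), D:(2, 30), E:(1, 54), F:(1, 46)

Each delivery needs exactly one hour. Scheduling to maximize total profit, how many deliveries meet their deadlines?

Take jobs in profit order; each goes to the latest open slot no later than its deadline.
Profit order: E=54 F=46 A=36 D=30 C=27 B=25
Assign: E→slot 1, F skipped, A→slot 2, D skipped, C skipped, B skipped.
Slots: [1:E] [2:A]
2 of 6 scheduled.

2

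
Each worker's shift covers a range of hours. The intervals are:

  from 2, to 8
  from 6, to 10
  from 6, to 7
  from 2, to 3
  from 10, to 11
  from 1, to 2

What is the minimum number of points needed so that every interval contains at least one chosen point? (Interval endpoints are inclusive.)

Sort by right endpoint; whenever an interval is uncovered, place a point at its right end.
Sorted: [1,2] [2,3] [6,7] [2,8] [6,10] [10,11]
{[1,2],[2,3]} hit by 2; {[6,7],[2,8],[6,10]} hit by 7; {[10,11]} hit by 11.
Points: 2, 7, 11 (3 total).

3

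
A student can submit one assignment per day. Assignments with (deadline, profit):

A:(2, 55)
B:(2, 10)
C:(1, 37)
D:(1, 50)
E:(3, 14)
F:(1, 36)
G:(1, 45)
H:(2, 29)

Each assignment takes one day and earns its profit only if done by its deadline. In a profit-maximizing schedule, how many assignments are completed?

3

By profit: A(d2,55), D(d1,50), G(d1,45), C(d1,37), F(d1,36), H(d2,29), E(d3,14), B(d2,10)
A→slot 2; D→slot 1; G skipped; C skipped; F skipped; H skipped; E→slot 3; B skipped.
3 of 8 scheduled.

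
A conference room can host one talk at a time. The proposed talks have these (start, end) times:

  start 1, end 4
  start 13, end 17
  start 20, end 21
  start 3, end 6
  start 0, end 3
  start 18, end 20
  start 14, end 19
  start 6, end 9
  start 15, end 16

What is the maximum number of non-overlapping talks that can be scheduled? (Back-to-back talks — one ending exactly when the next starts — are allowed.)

6

Sorted by end: (0,3)  (1,4)  (3,6)  (6,9)  (15,16)  (13,17)  (14,19)  (18,20)  (20,21)
take (0,3); skip (1,4); take (3,6); take (6,9); take (15,16); skip (13,17); take (18,20); take (20,21).
Selected 6 talks.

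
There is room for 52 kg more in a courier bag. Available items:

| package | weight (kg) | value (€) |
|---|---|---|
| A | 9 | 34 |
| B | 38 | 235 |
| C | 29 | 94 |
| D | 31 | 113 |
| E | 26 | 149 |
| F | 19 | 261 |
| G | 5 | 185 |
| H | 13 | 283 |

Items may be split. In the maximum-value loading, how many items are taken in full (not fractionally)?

Greedy by value/weight ratio, highest first.
Ratios (sorted): G 37.00, H 21.77, F 13.74, B 6.18, E 5.73, A 3.78, D 3.65, C 3.24
take G (5 @ 185); take H (13 @ 283); take F (19 @ 261); take 15/38 of B → 92.76. Capacity used 52/52.
3 item(s) taken whole; one partial (take 15/38 of B).

3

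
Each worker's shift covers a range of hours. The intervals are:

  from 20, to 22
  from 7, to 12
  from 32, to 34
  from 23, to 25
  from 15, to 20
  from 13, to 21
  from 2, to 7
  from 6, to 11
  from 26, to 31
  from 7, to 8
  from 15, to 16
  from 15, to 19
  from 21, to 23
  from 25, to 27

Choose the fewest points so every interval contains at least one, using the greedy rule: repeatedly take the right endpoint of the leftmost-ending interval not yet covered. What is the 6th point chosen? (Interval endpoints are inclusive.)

Sort by right endpoint; whenever an interval is uncovered, place a point at its right end.
By right end: [2,7]  [7,8]  [6,11]  [7,12]  [15,16]  [15,19]  [15,20]  [13,21]  [20,22]  [21,23]  [23,25]  [25,27]  [26,31]  [32,34]
[2,7] uncovered → point at 7; [15,16] uncovered → point at 16; [20,22] uncovered → point at 22; [23,25] uncovered → point at 25; [26,31] uncovered → point at 31; [32,34] uncovered → point at 34.
Points: 7, 16, 22, 25, 31, 34 (6 total).

34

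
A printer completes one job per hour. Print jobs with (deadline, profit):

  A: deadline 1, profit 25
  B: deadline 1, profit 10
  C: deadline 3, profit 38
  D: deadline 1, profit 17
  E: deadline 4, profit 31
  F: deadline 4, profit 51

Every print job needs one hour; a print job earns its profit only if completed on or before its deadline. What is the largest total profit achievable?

145

Sort by profit descending; place each in the latest free slot ≤ its deadline.
By profit: F(d4,51), C(d3,38), E(d4,31), A(d1,25), D(d1,17), B(d1,10)
F→slot 4; C→slot 3; E→slot 2; A→slot 1; D skipped; B skipped.
Profit = 25 + 31 + 38 + 51 = 145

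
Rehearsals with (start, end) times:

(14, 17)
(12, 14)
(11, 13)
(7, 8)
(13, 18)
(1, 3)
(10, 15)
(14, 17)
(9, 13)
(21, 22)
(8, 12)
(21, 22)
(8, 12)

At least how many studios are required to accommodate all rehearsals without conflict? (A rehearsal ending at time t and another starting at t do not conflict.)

Count concurrent intervals with a sweep; the peak is the room count.
Events (time:±→running): 1:+→1 3:-→0 7:+→1 8:-→0 8:+→1 8:+→2 9:+→3 10:+→4 11:+→5 … peak 5.

5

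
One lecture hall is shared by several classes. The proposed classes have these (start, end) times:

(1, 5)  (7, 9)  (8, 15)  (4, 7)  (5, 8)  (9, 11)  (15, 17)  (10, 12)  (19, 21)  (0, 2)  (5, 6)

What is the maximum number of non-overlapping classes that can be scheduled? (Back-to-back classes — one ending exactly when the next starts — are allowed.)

6

Order by finish time; keep every interval that doesn't clash with the previous kept one.
By end time: (0,2), (1,5), (5,6), (4,7), (5,8), (7,9), (9,11), (10,12), (8,15), (15,17), (19,21).
Pick (0,2); next start ≥ 2 → (5,6); next start ≥ 6 → (7,9); next start ≥ 9 → (9,11); next start ≥ 11 → (15,17); next start ≥ 17 → (19,21).
Selected 6 classes.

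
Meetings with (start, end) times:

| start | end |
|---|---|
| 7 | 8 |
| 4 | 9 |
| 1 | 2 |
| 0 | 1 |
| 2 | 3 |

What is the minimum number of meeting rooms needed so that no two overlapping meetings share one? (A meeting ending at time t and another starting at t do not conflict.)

2

The answer is the maximum number of intervals overlapping at any instant.
Events (time:±→running): 0:+→1 1:-→0 1:+→1 2:-→0 2:+→1 3:-→0 4:+→1 7:+→2 … peak 2.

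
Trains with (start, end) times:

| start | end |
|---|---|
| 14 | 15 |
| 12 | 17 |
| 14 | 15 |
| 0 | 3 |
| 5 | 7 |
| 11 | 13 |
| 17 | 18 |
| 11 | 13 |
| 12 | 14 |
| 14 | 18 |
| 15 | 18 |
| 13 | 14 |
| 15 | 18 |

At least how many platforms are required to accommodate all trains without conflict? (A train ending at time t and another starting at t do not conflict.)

starts: [0, 5, 11, 11, 12, 12, 13, 14, 14, 14, 15, 15, 17]
ends:   [3, 7, 13, 13, 14, 14, 15, 15, 17, 18, 18, 18, 18]
s0→1 e3→0 s5→1 e7→0 s11→1 s11→2 s12→3 s12→4  — peak 4.

4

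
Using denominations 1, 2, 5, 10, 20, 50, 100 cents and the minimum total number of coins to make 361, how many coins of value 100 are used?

Use the largest denomination that fits, subtract, and repeat.
361 = 3×100 + 1×50 + 1×10 + 1×1
Count of 100: 3

3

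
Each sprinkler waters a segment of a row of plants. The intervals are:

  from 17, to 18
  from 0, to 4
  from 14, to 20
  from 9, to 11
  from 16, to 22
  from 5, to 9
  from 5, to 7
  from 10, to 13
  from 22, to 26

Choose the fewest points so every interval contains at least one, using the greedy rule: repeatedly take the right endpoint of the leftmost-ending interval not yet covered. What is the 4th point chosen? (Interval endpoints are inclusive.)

Sorted: [0,4] [5,7] [5,9] [9,11] [10,13] [17,18] [14,20] [16,22] [22,26]
{[0,4]} hit by 4; {[5,7],[5,9]} hit by 7; {[9,11],[10,13]} hit by 11; {[17,18],[14,20],[16,22]} hit by 18; {[22,26]} hit by 26.
Points: 4, 7, 11, 18, 26 (5 total).

18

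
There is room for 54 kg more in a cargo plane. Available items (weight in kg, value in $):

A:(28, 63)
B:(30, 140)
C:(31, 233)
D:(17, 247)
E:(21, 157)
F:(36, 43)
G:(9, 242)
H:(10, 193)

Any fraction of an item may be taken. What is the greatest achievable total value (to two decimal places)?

817.29

Greedy by value/weight ratio, highest first.
Order: G (242/9=26.89) > H (193/10=19.30) > D (247/17=14.53) > C (233/31=7.52) > E (157/21=7.48) > B (140/30=4.67) > A (63/28=2.25) > F (43/36=1.19)
Fill: take G (9 @ 242) → take H (10 @ 193) → take D (17 @ 247) → take 18/31 of C → 135.29; 54/54 used.
Total value = 817.29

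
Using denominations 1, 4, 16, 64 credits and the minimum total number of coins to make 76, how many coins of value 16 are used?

76 − 1×64→12 − 3×4→0
Count of 16: 0

0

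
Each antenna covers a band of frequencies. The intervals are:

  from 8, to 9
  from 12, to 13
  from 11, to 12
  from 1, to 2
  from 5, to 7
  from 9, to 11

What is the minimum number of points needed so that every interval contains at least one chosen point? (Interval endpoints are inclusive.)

Sorted: [1,2] [5,7] [8,9] [9,11] [11,12] [12,13]
{[1,2]} hit by 2; {[5,7]} hit by 7; {[8,9],[9,11]} hit by 9; {[11,12],[12,13]} hit by 12.
Points: 2, 7, 9, 12 (4 total).

4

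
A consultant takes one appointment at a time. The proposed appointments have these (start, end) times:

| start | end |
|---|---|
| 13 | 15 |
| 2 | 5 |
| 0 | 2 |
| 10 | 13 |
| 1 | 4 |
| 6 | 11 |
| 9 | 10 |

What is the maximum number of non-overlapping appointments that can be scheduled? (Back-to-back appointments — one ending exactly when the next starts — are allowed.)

5

Sort by end time and greedily take each interval whose start is ≥ the last chosen end.
Sorted by end: (0,2)  (1,4)  (2,5)  (9,10)  (6,11)  (10,13)  (13,15)
take (0,2); take (2,5); take (9,10); take (10,13); take (13,15).
Selected 5 appointments.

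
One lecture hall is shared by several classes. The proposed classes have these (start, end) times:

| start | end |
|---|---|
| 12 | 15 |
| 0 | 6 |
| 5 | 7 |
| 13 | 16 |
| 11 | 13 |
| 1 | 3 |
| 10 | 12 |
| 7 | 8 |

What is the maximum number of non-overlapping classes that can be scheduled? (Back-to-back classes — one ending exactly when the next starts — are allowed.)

Order by finish time; keep every interval that doesn't clash with the previous kept one.
By end time: (1,3), (0,6), (5,7), (7,8), (10,12), (11,13), (12,15), (13,16).
Pick (1,3); next start ≥ 3 → (5,7); next start ≥ 7 → (7,8); next start ≥ 8 → (10,12); next start ≥ 12 → (12,15).
Selected 5 classes.

5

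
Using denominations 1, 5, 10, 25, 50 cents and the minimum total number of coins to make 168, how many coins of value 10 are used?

1

Greedy: take as many of the largest coin as possible, then repeat with the remainder.
168 = 3×50 + 1×10 + 1×5 + 3×1
Count of 10: 1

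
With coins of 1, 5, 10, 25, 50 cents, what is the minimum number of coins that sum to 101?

101 = 2×50 + 1×1
Total coins = 2 + 1 = 3

3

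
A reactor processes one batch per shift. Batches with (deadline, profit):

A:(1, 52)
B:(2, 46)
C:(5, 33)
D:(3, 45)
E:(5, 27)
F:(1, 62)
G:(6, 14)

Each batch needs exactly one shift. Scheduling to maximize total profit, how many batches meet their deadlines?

6

Sort by profit descending; place each in the latest free slot ≤ its deadline.
By profit: F(d1,62), A(d1,52), B(d2,46), D(d3,45), C(d5,33), E(d5,27), G(d6,14)
F→slot 1; A skipped; B→slot 2; D→slot 3; C→slot 5; E→slot 4; G→slot 6.
6 of 7 scheduled.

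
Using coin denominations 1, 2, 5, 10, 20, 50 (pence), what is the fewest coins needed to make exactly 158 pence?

6

Use the largest denomination that fits, subtract, and repeat.
158 = 3×50 + 1×5 + 1×2 + 1×1
Total coins = 3 + 1 + 1 + 1 = 6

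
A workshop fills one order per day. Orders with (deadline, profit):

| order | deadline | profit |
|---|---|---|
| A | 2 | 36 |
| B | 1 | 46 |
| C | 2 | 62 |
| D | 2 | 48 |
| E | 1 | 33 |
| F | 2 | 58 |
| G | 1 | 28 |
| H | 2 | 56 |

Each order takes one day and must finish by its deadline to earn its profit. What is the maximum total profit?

Sort by profit descending; place each in the latest free slot ≤ its deadline.
Profit order: C=62 F=58 H=56 D=48 B=46 A=36 E=33 G=28
Assign: C→slot 2, F→slot 1, H skipped, D skipped, B skipped, A skipped, E skipped, G skipped.
Slots: [1:F] [2:C]
Profit = 58 + 62 = 120

120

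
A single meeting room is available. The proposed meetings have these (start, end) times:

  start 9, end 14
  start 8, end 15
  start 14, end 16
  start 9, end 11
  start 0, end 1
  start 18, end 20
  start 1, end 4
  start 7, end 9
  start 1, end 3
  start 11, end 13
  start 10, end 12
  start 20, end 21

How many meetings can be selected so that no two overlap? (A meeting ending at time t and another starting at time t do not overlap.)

8

Order by finish time; keep every interval that doesn't clash with the previous kept one.
By end time: (0,1), (1,3), (1,4), (7,9), (9,11), (10,12), (11,13), (9,14), (8,15), (14,16), (18,20), (20,21).
Pick (0,1); next start ≥ 1 → (1,3); next start ≥ 3 → (7,9); next start ≥ 9 → (9,11); next start ≥ 11 → (11,13); next start ≥ 13 → (14,16); next start ≥ 16 → (18,20); next start ≥ 20 → (20,21).
Selected 8 meetings.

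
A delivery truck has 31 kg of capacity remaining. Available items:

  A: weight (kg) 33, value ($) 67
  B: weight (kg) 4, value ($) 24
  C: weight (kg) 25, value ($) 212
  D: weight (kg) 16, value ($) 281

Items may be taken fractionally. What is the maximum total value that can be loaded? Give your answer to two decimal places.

Sort by value per unit weight and fill in that order.
Ratios (sorted): D 17.56, C 8.48, B 6.00, A 2.03
take D (16 @ 281); take 15/25 of C → 127.20. Capacity used 31/31.
Total value = 408.20

408.20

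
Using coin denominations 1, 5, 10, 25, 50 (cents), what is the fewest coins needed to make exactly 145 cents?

5

Greedy: take as many of the largest coin as possible, then repeat with the remainder.
145 = 2×50 + 1×25 + 2×10
Total coins = 2 + 1 + 2 = 5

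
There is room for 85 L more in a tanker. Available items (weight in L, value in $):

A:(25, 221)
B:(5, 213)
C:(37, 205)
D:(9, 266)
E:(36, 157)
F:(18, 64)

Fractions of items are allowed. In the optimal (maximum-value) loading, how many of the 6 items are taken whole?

4

Order: B (213/5=42.60) > D (266/9=29.56) > A (221/25=8.84) > C (205/37=5.54) > E (157/36=4.36) > F (64/18=3.56)
Fill: take B (5 @ 213) → take D (9 @ 266) → take A (25 @ 221) → take C (37 @ 205) → take 9/36 of E → 39.25; 85/85 used.
4 item(s) taken whole; one partial (take 9/36 of E).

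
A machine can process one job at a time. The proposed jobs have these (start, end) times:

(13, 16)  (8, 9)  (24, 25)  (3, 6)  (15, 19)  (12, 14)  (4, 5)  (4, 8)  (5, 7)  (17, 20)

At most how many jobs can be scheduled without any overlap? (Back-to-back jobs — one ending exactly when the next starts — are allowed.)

6

By end time: (4,5), (3,6), (5,7), (4,8), (8,9), (12,14), (13,16), (15,19), (17,20), (24,25).
Pick (4,5); next start ≥ 5 → (5,7); next start ≥ 7 → (8,9); next start ≥ 9 → (12,14); next start ≥ 14 → (15,19); next start ≥ 19 → (24,25).
Selected 6 jobs.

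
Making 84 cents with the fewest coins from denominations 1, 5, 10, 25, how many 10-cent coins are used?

Greedy: take as many of the largest coin as possible, then repeat with the remainder.
84 − 3×25→9 − 1×5→4 − 4×1→0
Count of 10: 0

0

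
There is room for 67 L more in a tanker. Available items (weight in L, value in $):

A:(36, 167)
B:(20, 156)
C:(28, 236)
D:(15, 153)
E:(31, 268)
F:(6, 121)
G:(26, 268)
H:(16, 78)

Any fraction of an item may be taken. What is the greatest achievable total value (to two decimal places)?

Ratios (sorted): F 20.17, G 10.31, D 10.20, E 8.65, C 8.43, B 7.80, H 4.88, A 4.64
take F (6 @ 121); take G (26 @ 268); take D (15 @ 153); take 20/31 of E → 172.90. Capacity used 67/67.
Total value = 714.90

714.90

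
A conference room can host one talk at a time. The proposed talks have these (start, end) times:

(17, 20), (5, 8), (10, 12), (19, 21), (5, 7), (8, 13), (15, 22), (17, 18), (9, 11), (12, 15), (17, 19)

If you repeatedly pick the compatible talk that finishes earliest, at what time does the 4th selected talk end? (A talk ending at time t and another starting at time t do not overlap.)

18

Order by finish time; keep every interval that doesn't clash with the previous kept one.
By end time: (5,7), (5,8), (9,11), (10,12), (8,13), (12,15), (17,18), (17,19), (17,20), (19,21), (15,22).
Pick (5,7); next start ≥ 7 → (9,11); next start ≥ 11 → (12,15); next start ≥ 15 → (17,18); next start ≥ 18 → (19,21).
Selected: (5,7) (9,11) (12,15) (17,18) (19,21)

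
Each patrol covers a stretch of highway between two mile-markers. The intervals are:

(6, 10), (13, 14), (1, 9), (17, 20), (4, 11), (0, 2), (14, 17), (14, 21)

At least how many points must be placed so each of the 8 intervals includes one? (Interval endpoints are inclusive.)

4

Process intervals by earliest right end; each time one isn't hit yet, stab at its right endpoint.
Sorted: [0,2] [1,9] [6,10] [4,11] [13,14] [14,17] [17,20] [14,21]
{[0,2],[1,9]} hit by 2; {[6,10],[4,11]} hit by 10; {[13,14],[14,17]} hit by 14; {[17,20],[14,21]} hit by 20.
Points: 2, 10, 14, 20 (4 total).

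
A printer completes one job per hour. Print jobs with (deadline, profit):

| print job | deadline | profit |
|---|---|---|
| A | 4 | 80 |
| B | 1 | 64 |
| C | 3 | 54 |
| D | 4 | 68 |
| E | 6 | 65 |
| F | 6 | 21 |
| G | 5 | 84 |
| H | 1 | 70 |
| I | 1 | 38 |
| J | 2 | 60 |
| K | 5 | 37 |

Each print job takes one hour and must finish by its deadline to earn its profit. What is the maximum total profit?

427

By profit: G(d5,84), A(d4,80), H(d1,70), D(d4,68), E(d6,65), B(d1,64), J(d2,60), C(d3,54), I(d1,38), K(d5,37), F(d6,21)
G→slot 5; A→slot 4; H→slot 1; D→slot 3; E→slot 6; B skipped; J→slot 2; C skipped; I skipped; K skipped; F skipped.
Profit = 70 + 60 + 68 + 80 + 84 + 65 = 427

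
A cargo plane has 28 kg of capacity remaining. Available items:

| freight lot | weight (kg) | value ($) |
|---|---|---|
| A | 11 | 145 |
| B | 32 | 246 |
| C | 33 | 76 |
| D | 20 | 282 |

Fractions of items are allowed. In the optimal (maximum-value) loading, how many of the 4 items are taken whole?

1

Ratios (sorted): D 14.10, A 13.18, B 7.69, C 2.30
take D (20 @ 282); take 8/11 of A → 105.45. Capacity used 28/28.
1 item(s) taken whole; one partial (take 8/11 of A).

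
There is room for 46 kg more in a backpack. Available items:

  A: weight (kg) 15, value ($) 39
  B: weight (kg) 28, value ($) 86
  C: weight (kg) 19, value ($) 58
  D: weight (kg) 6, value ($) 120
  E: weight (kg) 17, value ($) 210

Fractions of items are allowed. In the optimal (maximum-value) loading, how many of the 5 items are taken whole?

Ratios (sorted): D 20.00, E 12.35, B 3.07, C 3.05, A 2.60
take D (6 @ 120); take E (17 @ 210); take 23/28 of B → 70.64. Capacity used 46/46.
2 item(s) taken whole; one partial (take 23/28 of B).

2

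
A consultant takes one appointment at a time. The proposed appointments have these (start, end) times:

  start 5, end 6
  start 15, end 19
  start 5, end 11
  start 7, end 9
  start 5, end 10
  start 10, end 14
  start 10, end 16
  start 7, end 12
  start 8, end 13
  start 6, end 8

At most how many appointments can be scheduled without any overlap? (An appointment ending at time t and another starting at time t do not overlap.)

4

Order by finish time; keep every interval that doesn't clash with the previous kept one.
Sorted by end: (5,6)  (6,8)  (7,9)  (5,10)  (5,11)  (7,12)  (8,13)  (10,14)  (10,16)  (15,19)
take (5,6); take (6,8); skip (7,9); take (8,13); skip (10,14); take (15,19).
Selected 4 appointments.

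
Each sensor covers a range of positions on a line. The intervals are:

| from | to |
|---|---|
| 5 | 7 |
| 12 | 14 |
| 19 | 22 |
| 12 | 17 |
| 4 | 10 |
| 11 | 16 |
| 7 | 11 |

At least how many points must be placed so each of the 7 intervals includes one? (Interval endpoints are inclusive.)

Sort by right endpoint; whenever an interval is uncovered, place a point at its right end.
By right end: [5,7]  [4,10]  [7,11]  [12,14]  [11,16]  [12,17]  [19,22]
[5,7] uncovered → point at 7; [12,14] uncovered → point at 14; [19,22] uncovered → point at 22.
Points: 7, 14, 22 (3 total).

3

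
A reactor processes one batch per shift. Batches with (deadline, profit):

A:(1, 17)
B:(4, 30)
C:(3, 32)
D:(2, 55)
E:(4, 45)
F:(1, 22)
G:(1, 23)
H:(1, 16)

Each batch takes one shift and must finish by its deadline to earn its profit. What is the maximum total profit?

Sort by profit descending; place each in the latest free slot ≤ its deadline.
By profit: D(d2,55), E(d4,45), C(d3,32), B(d4,30), G(d1,23), F(d1,22), A(d1,17), H(d1,16)
D→slot 2; E→slot 4; C→slot 3; B→slot 1; G skipped; F skipped; A skipped; H skipped.
Profit = 30 + 55 + 32 + 45 = 162

162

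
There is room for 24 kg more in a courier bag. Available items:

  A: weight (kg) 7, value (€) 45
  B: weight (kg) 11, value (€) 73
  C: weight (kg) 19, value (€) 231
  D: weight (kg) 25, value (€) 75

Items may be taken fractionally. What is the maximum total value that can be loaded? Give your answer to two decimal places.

264.18

Sort by value per unit weight and fill in that order.
Ratios (sorted): C 12.16, B 6.64, A 6.43, D 3.00
take C (19 @ 231); take 5/11 of B → 33.18. Capacity used 24/24.
Total value = 264.18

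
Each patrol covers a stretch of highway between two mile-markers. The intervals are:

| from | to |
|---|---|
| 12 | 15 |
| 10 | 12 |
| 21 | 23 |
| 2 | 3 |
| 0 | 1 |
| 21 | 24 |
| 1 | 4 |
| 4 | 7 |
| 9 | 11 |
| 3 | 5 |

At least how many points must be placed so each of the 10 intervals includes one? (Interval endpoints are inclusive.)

Process intervals by earliest right end; each time one isn't hit yet, stab at its right endpoint.
Sorted: [0,1] [2,3] [1,4] [3,5] [4,7] [9,11] [10,12] [12,15] [21,23] [21,24]
{[0,1]} hit by 1; {[2,3],[1,4],[3,5]} hit by 3; {[4,7]} hit by 7; {[9,11],[10,12]} hit by 11; {[12,15]} hit by 15; {[21,23],[21,24]} hit by 23.
Points: 1, 3, 7, 11, 15, 23 (6 total).

6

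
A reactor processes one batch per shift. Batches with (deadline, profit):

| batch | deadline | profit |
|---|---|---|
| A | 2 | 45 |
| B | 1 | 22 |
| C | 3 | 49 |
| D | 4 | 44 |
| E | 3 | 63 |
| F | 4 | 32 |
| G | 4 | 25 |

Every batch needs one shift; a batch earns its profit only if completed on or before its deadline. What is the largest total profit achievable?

Take jobs in profit order; each goes to the latest open slot no later than its deadline.
Profit order: E=63 C=49 A=45 D=44 F=32 G=25 B=22
Assign: E→slot 3, C→slot 2, A→slot 1, D→slot 4, F skipped, G skipped, B skipped.
Slots: [1:A] [2:C] [3:E] [4:D]
Profit = 45 + 49 + 63 + 44 = 201

201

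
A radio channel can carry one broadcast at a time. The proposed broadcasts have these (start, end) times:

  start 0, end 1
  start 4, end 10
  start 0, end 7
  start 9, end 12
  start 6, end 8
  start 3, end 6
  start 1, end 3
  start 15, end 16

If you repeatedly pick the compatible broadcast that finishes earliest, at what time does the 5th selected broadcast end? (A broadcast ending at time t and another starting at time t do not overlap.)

12

Order by finish time; keep every interval that doesn't clash with the previous kept one.
By end time: (0,1), (1,3), (3,6), (0,7), (6,8), (4,10), (9,12), (15,16).
Pick (0,1); next start ≥ 1 → (1,3); next start ≥ 3 → (3,6); next start ≥ 6 → (6,8); next start ≥ 8 → (9,12); next start ≥ 12 → (15,16).
Selected: (0,1) (1,3) (3,6) (6,8) (9,12) (15,16)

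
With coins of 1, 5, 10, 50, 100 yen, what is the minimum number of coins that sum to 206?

Use the largest denomination that fits, subtract, and repeat.
206 = 2×100 + 1×5 + 1×1
Total coins = 2 + 1 + 1 = 4

4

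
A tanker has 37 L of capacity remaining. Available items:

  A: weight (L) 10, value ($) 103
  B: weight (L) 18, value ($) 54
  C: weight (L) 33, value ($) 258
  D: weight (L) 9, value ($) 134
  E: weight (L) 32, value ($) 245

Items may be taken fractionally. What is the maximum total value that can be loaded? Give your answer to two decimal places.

Order: D (134/9=14.89) > A (103/10=10.30) > C (258/33=7.82) > E (245/32=7.66) > B (54/18=3.00)
Fill: take D (9 @ 134) → take A (10 @ 103) → take 18/33 of C → 140.73; 37/37 used.
Total value = 377.73

377.73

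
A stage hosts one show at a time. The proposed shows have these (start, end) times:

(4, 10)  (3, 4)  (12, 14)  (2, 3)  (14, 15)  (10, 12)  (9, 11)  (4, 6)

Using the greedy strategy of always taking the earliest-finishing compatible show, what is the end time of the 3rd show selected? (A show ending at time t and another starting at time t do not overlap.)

6

Sorted by end: (2,3)  (3,4)  (4,6)  (4,10)  (9,11)  (10,12)  (12,14)  (14,15)
take (2,3); take (3,4); take (4,6); take (9,11); take (12,14); take (14,15).
Selected: (2,3) (3,4) (4,6) (9,11) (12,14) (14,15)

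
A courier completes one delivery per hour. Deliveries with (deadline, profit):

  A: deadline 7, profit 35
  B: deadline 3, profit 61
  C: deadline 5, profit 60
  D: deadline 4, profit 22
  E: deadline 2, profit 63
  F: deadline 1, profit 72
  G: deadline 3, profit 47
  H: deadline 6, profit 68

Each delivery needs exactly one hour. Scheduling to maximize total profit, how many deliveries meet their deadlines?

7

Take jobs in profit order; each goes to the latest open slot no later than its deadline.
Profit order: F=72 H=68 E=63 B=61 C=60 G=47 A=35 D=22
Assign: F→slot 1, H→slot 6, E→slot 2, B→slot 3, C→slot 5, G skipped, A→slot 7, D→slot 4.
Slots: [1:F] [2:E] [3:B] [4:D] [5:C] [6:H] [7:A]
7 of 8 scheduled.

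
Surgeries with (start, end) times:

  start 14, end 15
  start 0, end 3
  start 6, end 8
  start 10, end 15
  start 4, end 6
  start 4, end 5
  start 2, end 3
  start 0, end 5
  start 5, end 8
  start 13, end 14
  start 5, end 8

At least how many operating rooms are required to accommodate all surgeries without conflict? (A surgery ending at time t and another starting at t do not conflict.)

Count concurrent intervals with a sweep; the peak is the room count.
starts: [0, 0, 2, 4, 4, 5, 5, 6, 10, 13, 14]
ends:   [3, 3, 5, 5, 6, 8, 8, 8, 14, 15, 15]
s0→1 s0→2 s2→3  — peak 3.

3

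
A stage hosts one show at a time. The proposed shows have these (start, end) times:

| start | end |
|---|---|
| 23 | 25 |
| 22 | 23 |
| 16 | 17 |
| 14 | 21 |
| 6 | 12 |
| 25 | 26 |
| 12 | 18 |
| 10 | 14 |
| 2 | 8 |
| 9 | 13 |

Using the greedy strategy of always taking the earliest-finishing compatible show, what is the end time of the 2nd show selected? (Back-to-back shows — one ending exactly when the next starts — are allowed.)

13

Sorted by end: (2,8)  (6,12)  (9,13)  (10,14)  (16,17)  (12,18)  (14,21)  (22,23)  (23,25)  (25,26)
take (2,8); skip (6,12); take (9,13); skip (10,14); take (16,17); take (22,23); take (23,25); take (25,26).
Selected: (2,8) (9,13) (16,17) (22,23) (23,25) (25,26)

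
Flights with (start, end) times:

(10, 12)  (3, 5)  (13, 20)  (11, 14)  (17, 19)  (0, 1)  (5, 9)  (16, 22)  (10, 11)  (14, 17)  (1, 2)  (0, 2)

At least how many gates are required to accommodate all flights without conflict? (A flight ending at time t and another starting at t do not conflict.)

Events (time:±→running): 0:+→1 0:+→2 1:-→1 1:+→2 2:-→1 2:-→0 3:+→1 5:-→0 5:+→1 9:-→0 10:+→1 10:+→2 11:-→1 11:+→2 12:-→1 13:+→2 14:-→1 14:+→2 16:+→3 … peak 3.

3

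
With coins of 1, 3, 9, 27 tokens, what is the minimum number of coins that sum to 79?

7

79 = 2×27 + 2×9 + 2×3 + 1×1
Total coins = 2 + 2 + 2 + 1 = 7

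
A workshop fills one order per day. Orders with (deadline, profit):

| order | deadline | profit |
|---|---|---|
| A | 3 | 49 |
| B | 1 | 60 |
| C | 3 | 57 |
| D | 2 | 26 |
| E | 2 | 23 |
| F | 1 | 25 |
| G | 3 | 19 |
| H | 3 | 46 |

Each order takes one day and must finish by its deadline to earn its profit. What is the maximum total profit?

166

Take jobs in profit order; each goes to the latest open slot no later than its deadline.
Profit order: B=60 C=57 A=49 H=46 D=26 F=25 E=23 G=19
Assign: B→slot 1, C→slot 3, A→slot 2, H skipped, D skipped, F skipped, E skipped, G skipped.
Slots: [1:B] [2:A] [3:C]
Profit = 60 + 49 + 57 = 166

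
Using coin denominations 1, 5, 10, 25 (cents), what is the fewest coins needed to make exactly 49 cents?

7

Use the largest denomination that fits, subtract, and repeat.
49 = 1×25 + 2×10 + 4×1
Total coins = 1 + 2 + 4 = 7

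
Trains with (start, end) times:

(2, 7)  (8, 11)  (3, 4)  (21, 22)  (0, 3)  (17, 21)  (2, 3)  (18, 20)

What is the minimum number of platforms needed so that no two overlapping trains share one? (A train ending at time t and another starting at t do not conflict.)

The answer is the maximum number of intervals overlapping at any instant.
starts: [0, 2, 2, 3, 8, 17, 18, 21]
ends:   [3, 3, 4, 7, 11, 20, 21, 22]
s0→1 s2→2 s2→3  — peak 3.

3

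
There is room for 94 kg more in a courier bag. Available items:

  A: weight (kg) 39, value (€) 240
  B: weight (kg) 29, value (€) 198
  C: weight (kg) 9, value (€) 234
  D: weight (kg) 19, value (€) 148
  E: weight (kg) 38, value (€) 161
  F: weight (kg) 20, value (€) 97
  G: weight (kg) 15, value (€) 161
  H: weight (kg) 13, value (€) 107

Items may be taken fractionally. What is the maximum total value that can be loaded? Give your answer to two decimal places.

Sort by value per unit weight and fill in that order.
Order: C (234/9=26.00) > G (161/15=10.73) > H (107/13=8.23) > D (148/19=7.79) > B (198/29=6.83) > A (240/39=6.15) > F (97/20=4.85) > E (161/38=4.24)
Fill: take C (9 @ 234) → take G (15 @ 161) → take H (13 @ 107) → take D (19 @ 148) → take B (29 @ 198) → take 9/39 of A → 55.38; 94/94 used.
Total value = 903.38

903.38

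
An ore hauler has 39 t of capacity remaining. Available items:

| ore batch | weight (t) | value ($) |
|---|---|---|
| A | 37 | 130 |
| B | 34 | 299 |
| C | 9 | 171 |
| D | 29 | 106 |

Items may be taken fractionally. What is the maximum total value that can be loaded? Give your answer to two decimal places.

Ratios (sorted): C 19.00, B 8.79, D 3.66, A 3.51
take C (9 @ 171); take 30/34 of B → 263.82. Capacity used 39/39.
Total value = 434.82

434.82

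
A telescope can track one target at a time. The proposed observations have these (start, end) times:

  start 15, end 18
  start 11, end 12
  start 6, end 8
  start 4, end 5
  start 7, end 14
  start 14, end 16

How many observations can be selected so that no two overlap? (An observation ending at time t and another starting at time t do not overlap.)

Greedy by earliest finish: after sorting by end time, pick each interval compatible with the last pick.
By end time: (4,5), (6,8), (11,12), (7,14), (14,16), (15,18).
Pick (4,5); next start ≥ 5 → (6,8); next start ≥ 8 → (11,12); next start ≥ 12 → (14,16).
Selected 4 observations.

4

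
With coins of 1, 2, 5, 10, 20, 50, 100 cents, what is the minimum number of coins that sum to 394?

8

394 − 3×100→94 − 1×50→44 − 2×20→4 − 2×2→0
Total coins = 3 + 1 + 2 + 2 = 8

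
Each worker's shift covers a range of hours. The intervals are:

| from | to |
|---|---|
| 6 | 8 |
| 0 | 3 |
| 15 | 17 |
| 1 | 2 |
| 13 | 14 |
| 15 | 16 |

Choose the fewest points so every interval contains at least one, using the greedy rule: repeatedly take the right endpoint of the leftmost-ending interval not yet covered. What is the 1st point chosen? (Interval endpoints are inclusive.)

By right end: [1,2]  [0,3]  [6,8]  [13,14]  [15,16]  [15,17]
[1,2] uncovered → point at 2; [6,8] uncovered → point at 8; [13,14] uncovered → point at 14; [15,16] uncovered → point at 16.
Points: 2, 8, 14, 16 (4 total).

2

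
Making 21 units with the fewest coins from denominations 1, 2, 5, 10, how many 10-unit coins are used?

2

21 − 2×10→1 − 1×1→0
Count of 10: 2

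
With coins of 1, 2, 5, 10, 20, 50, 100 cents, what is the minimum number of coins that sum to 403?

6

403 − 4×100→3 − 1×2→1 − 1×1→0
Total coins = 4 + 1 + 1 = 6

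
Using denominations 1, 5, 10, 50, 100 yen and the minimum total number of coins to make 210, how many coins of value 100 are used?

210 = 2×100 + 1×10
Count of 100: 2

2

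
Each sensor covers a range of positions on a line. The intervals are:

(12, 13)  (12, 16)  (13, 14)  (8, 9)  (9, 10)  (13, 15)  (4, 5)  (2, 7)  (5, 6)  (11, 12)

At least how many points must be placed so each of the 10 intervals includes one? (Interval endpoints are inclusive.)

Sorted: [4,5] [5,6] [2,7] [8,9] [9,10] [11,12] [12,13] [13,14] [13,15] [12,16]
{[4,5],[5,6],[2,7]} hit by 5; {[8,9],[9,10]} hit by 9; {[11,12],[12,13]} hit by 12; {[13,14],[13,15],[12,16]} hit by 14.
Points: 5, 9, 12, 14 (4 total).

4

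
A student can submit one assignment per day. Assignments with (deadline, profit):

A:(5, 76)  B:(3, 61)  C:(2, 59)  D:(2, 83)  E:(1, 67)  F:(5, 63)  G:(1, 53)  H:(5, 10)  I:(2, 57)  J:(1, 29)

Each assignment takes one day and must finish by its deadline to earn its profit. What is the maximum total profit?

Take jobs in profit order; each goes to the latest open slot no later than its deadline.
By profit: D(d2,83), A(d5,76), E(d1,67), F(d5,63), B(d3,61), C(d2,59), I(d2,57), G(d1,53), J(d1,29), H(d5,10)
D→slot 2; A→slot 5; E→slot 1; F→slot 4; B→slot 3; C skipped; I skipped; G skipped; J skipped; H skipped.
Profit = 67 + 83 + 61 + 63 + 76 = 350

350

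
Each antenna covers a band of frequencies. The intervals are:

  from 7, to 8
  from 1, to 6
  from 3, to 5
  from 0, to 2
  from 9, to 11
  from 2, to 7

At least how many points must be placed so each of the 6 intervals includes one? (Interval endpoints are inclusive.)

Sort by right endpoint; whenever an interval is uncovered, place a point at its right end.
Sorted: [0,2] [3,5] [1,6] [2,7] [7,8] [9,11]
{[0,2]} hit by 2; {[3,5],[1,6],[2,7]} hit by 5; {[7,8]} hit by 8; {[9,11]} hit by 11.
Points: 2, 5, 8, 11 (4 total).

4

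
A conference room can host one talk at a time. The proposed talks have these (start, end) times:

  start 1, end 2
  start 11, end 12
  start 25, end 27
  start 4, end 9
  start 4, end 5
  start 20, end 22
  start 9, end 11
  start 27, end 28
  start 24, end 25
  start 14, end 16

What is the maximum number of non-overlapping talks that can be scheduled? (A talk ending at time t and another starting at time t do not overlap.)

Sorted by end: (1,2)  (4,5)  (4,9)  (9,11)  (11,12)  (14,16)  (20,22)  (24,25)  (25,27)  (27,28)
take (1,2); take (4,5); skip (4,9); take (9,11); take (11,12); take (14,16); take (20,22); take (24,25); take (25,27); take (27,28).
Selected 9 talks.

9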